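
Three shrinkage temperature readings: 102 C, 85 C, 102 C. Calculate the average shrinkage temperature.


Average = (102 + 85 + 102) / 3
Average = 289 / 3 = 96.3 C


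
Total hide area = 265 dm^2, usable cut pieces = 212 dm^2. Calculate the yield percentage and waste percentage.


Yield = 212 / 265 x 100 = 80.0%
Waste = 265 - 212 = 53 dm^2
Waste% = 100 - 80.0 = 20.0%


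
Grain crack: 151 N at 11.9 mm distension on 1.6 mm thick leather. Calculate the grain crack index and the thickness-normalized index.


Crack index = 151 / 11.9 = 12.7 N/mm
Normalized = 12.7 / 1.6 = 7.9 N/mm per mm


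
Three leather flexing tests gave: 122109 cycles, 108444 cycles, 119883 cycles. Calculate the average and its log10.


Average = 116812 cycles
log10 = 5.07

Average = (122109 + 108444 + 119883) / 3 = 116812 cycles
log10(116812) = 5.07


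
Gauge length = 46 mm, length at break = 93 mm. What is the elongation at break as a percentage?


Extension = 93 - 46 = 47 mm
Elongation = 47 / 46 x 100 = 102.2%


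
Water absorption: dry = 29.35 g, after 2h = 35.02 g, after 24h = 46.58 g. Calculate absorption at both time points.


2h absorption = 19.3%
24h absorption = 58.7%


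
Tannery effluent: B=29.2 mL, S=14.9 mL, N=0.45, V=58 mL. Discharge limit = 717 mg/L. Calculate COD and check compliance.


COD = (29.2 - 14.9) x 0.45 x 8000 / 58 = 887.6 mg/L
Limit: 717 mg/L
Compliant: No


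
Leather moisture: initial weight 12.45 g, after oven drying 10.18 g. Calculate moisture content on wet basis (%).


18.2%


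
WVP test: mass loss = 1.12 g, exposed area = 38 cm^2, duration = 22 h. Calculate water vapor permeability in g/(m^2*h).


13.40 g/(m^2*h)

WVP = mass_loss / (area x time) x 10000
WVP = 1.12 / (38 x 22) x 10000
WVP = 1.12 / 836 x 10000 = 13.40 g/(m^2*h)


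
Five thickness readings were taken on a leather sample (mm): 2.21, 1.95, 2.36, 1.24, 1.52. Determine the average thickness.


Sum = 2.21 + 1.95 + 2.36 + 1.24 + 1.52 = 9.28
Average = 9.28 / 5 = 1.86 mm


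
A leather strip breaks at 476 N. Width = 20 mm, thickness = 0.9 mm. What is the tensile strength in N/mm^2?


Cross-sectional area = 20 x 0.9 = 18.0 mm^2
Tensile strength = 476 / 18.0 = 26.44 N/mm^2


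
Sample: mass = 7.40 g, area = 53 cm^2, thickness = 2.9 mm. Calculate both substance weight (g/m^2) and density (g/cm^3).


SW = 7.40 / 53 x 10000 = 1396.2 g/m^2
Volume = 53 x 2.9 / 10 = 15.37 cm^3
Density = 7.40 / 15.37 = 0.481 g/cm^3


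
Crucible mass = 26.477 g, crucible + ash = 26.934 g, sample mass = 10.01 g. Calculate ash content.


Ash mass = 0.457 g
Ash content = 4.57%

Ash mass = 26.934 - 26.477 = 0.457 g
Ash% = 0.457 / 10.01 x 100 = 4.57%


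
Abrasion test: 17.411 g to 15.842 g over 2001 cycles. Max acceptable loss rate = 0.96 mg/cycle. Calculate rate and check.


Loss = 17.411 - 15.842 = 1.569 g
Rate = 1.569 g / 2001 cycles x 1000 = 0.784 mg/cycle
Max = 0.96 mg/cycle
Passes: Yes


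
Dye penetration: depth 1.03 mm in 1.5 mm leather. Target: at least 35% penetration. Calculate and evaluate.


Penetration = 1.03 / 1.5 x 100 = 68.7%
Target: 35%
Meets target: Yes


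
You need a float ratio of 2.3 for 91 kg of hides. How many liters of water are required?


Water = hide weight x target ratio
Water = 91 x 2.3 = 209.3 L


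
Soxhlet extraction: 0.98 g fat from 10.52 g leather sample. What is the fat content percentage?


Fat content = 0.98 / 10.52 x 100
Fat = 9.3%


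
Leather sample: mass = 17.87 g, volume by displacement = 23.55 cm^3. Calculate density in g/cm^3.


0.759 g/cm^3

Density = mass / volume
Density = 17.87 / 23.55 = 0.759 g/cm^3


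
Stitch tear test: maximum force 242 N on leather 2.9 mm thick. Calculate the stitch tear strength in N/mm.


83.4 N/mm


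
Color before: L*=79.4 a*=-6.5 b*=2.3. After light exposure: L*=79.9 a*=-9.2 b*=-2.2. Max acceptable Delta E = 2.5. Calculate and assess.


dL = 0.5, da = -2.7, db = -4.5
dE = sqrt((0.5)^2 + (-2.7)^2 + (-4.5)^2) = 5.27
Max = 2.5
Passes: No


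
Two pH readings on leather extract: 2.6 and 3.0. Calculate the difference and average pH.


Difference = 0.4
Average pH = 2.80


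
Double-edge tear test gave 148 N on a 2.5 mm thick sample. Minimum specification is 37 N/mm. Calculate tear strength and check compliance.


Tear strength = 148 / 2.5 = 59.2 N/mm
Required minimum = 37 N/mm
Compliant: Yes


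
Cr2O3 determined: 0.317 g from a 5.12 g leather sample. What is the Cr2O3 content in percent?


Cr2O3% = 0.317 / 5.12 x 100
Cr2O3% = 6.19%


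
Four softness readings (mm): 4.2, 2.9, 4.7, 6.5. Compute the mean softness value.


Sum = 4.2 + 2.9 + 4.7 + 6.5
Mean = 18.3 / 4 = 4.58 mm


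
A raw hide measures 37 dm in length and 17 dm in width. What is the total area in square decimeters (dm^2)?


Area = length x width
Area = 37 x 17 = 629 dm^2


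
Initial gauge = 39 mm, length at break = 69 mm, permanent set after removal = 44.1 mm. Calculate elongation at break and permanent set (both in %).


Elongation at break = 76.9%
Permanent set = 13.1%

Elongation at break = (69 - 39) / 39 x 100 = 76.9%
Permanent set = (44.1 - 39) / 39 x 100 = 13.1%


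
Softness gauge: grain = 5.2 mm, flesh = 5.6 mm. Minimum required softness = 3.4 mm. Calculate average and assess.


Average = (5.2 + 5.6) / 2 = 5.40 mm
Minimum = 3.4 mm
Meets requirement: Yes


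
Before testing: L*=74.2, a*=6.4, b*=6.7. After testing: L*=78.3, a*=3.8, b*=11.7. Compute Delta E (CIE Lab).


dL = 78.3 - 74.2 = 4.1
da = 3.8 - 6.4 = -2.6
db = 11.7 - 6.7 = 5.0
dE = sqrt((4.1)^2 + (-2.6)^2 + (5.0)^2) = 6.97


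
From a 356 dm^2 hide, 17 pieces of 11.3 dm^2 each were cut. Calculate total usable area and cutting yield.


Total usable = 17 x 11.3 = 192.1 dm^2
Yield = 192.1 / 356 x 100 = 54.0%


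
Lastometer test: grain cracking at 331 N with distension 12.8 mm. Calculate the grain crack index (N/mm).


25.9 N/mm

Grain crack index = force / distension
Index = 331 / 12.8 = 25.9 N/mm


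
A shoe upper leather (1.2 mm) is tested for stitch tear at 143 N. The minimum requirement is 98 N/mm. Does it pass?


STS = 119.2 N/mm
Passes: Yes

STS = 143 / 1.2 = 119.2 N/mm
Minimum required: 98 N/mm
Passes: Yes


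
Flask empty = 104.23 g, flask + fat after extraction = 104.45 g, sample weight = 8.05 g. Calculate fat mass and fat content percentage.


Fat mass = 104.45 - 104.23 = 0.22 g
Fat% = 0.22 / 8.05 x 100 = 2.7%


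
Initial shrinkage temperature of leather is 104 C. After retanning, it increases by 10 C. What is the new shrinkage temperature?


114 C

New Ts = 104 + 10 = 114 C


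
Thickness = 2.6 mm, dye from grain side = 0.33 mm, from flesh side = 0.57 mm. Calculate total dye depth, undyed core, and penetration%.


Total dyed = 0.90 mm
Undyed core = 1.70 mm
Penetration = 34.6%


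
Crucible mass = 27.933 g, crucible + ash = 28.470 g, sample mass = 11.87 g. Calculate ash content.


Ash mass = 28.470 - 27.933 = 0.537 g
Ash% = 0.537 / 11.87 x 100 = 4.52%


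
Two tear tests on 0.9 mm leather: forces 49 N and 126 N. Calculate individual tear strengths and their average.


Tear 1 = 54.4 N/mm
Tear 2 = 140.0 N/mm
Average = 97.2 N/mm


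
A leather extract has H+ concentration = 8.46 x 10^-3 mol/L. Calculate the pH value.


pH = -log10[H+]
pH = -log10(8.46 x 10^-3) = 2.07


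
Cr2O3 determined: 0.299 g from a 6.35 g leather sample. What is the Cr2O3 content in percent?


4.71%

Cr2O3% = 0.299 / 6.35 x 100
Cr2O3% = 4.71%


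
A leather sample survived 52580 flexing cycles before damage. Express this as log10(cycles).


log10(52580) = 4.72


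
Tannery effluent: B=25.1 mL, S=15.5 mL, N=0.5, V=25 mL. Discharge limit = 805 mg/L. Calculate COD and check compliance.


COD = 1536.0 mg/L
Compliant: No

COD = (25.1 - 15.5) x 0.5 x 8000 / 25 = 1536.0 mg/L
Limit: 805 mg/L
Compliant: No


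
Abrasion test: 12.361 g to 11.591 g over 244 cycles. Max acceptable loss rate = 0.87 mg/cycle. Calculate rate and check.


Rate = 3.156 mg/cycle
Passes: No

Loss = 12.361 - 11.591 = 0.770 g
Rate = 0.770 g / 244 cycles x 1000 = 3.156 mg/cycle
Max = 0.87 mg/cycle
Passes: No


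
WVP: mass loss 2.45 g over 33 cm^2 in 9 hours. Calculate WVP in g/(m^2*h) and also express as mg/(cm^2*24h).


WVP = 2.45 / (33 x 9) x 10000 = 82.49 g/(m^2*h)
Mass loss in mg = 2.45 x 1000 = 2450 mg
Per cm^2 per 24h in mg: 2450 x 24 / (33 x 9) = 58800 / 297 = 197.98 mg/(cm^2*24h)


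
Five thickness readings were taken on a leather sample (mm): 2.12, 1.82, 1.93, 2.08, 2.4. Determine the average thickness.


2.07 mm

Sum = 2.12 + 1.82 + 1.93 + 2.08 + 2.4 = 10.35
Average = 10.35 / 5 = 2.07 mm


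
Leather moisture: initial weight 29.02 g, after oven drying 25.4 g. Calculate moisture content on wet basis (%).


12.5%

Moisture = 29.02 - 25.4 = 3.62 g
MC = 3.62 / 29.02 x 100 = 12.5%


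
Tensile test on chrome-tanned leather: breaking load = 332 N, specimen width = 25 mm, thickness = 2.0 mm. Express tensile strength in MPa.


6.64 MPa

Cross-section = 25 x 2.0 = 50.0 mm^2
TS = 332 / 50.0 = 6.64 MPa
(1 N/mm^2 = 1 MPa)


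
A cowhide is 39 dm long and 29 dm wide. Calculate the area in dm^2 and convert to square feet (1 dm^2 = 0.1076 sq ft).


Area = 39 x 29 = 1131 dm^2
Conversion: 1131 x 0.1076 = 121.70 sq ft


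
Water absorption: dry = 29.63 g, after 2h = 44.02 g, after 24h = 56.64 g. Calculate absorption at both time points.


WA (2h) = (44.02 - 29.63) / 29.63 x 100 = 48.6%
WA (24h) = (56.64 - 29.63) / 29.63 x 100 = 91.2%


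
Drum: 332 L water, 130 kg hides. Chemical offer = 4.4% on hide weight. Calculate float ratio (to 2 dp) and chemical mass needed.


Float ratio = 332 / 130 = 2.55
Chemical = 130 x 4.4 / 100 = 5.72 kg


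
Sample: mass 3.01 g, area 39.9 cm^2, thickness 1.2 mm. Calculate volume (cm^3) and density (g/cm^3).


Volume = 4.788 cm^3
Density = 0.629 g/cm^3


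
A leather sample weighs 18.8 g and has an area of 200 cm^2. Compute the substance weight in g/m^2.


Substance weight = mass / area x 10000
SW = 18.8 / 200 x 10000
SW = 940.0 g/m^2


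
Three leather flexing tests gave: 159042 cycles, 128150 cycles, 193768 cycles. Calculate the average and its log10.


Average = 160320 cycles
log10 = 5.20


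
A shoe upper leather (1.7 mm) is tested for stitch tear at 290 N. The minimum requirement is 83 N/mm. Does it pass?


STS = 290 / 1.7 = 170.6 N/mm
Minimum required: 83 N/mm
Passes: Yes


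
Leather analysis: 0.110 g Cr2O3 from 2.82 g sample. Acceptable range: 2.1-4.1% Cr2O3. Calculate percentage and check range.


Cr2O3% = 0.110 / 2.82 x 100 = 3.90%
Acceptable range: 2.1 to 4.1%
Within range: Yes


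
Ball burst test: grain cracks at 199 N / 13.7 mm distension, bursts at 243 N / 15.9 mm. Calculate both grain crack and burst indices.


Crack index = 14.5 N/mm
Burst index = 15.3 N/mm


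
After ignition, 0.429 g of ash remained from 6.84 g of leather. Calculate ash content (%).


6.27%

Ash% = 0.429 / 6.84 x 100
Ash% = 6.27%


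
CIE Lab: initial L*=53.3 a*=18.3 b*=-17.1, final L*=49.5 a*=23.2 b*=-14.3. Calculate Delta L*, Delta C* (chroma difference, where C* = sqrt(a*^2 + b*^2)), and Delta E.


Delta L* = 49.5 - 53.3 = -3.8
C1* = sqrt((18.3)^2 + (-17.1)^2) = 25.046
C2* = sqrt((23.2)^2 + (-14.3)^2) = 27.253
Delta C* = 27.253 - 25.046 = 2.21
Delta E = sqrt((-3.8)^2 + (4.9)^2 + (2.8)^2) = 6.80


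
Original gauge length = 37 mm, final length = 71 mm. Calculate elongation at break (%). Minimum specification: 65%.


Extension = 71 - 37 = 34 mm
Elongation = 34 / 37 x 100 = 91.9%
Minimum required: 65%
Meets specification: Yes


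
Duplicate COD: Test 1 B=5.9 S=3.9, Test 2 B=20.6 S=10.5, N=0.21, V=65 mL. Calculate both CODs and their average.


COD1 = 51.7 mg/L
COD2 = 261.0 mg/L
Average = 156.4 mg/L


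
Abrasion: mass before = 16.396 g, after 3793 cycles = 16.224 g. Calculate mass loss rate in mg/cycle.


Mass loss = 16.396 - 16.224 = 0.172 g
Rate = 0.172 / 3793 x 1000 = 0.045 mg/cycle


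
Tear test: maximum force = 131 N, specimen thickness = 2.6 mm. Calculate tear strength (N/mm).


50.4 N/mm

Tear strength = force / thickness
Tear = 131 / 2.6 = 50.4 N/mm


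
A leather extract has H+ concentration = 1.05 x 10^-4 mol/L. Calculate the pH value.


pH = 3.98

pH = -log10[H+]
pH = -log10(1.05 x 10^-4) = 3.98


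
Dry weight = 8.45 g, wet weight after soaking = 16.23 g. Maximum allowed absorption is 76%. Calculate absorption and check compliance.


WA = (16.23 - 8.45) / 8.45 x 100 = 92.1%
Maximum allowed: 76%
Compliant: No


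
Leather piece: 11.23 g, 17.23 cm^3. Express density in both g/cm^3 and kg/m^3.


0.652 g/cm^3
652 kg/m^3

Density = 11.23 / 17.23 = 0.652 g/cm^3
Convert: 0.652 x 1000 = 652 kg/m^3


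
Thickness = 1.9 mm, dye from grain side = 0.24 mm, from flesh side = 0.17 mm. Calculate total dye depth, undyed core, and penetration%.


Total dyed = 0.41 mm
Undyed core = 1.49 mm
Penetration = 21.6%

Total dyed = 0.24 + 0.17 = 0.41 mm
Undyed core = 1.9 - 0.41 = 1.49 mm
Penetration = 0.41 / 1.9 x 100 = 21.6%


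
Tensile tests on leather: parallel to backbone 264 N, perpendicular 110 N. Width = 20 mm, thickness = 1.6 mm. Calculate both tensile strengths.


Area = 20 x 1.6 = 32.0 mm^2
TS (parallel) = 264 / 32.0 = 8.25 N/mm^2
TS (perpendicular) = 110 / 32.0 = 3.44 N/mm^2


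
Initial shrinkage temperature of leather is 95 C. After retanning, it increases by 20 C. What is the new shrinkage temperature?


115 C


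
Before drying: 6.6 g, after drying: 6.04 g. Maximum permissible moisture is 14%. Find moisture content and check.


Moisture content = 8.5%
Acceptable: Yes

MC = (6.6 - 6.04) / 6.6 x 100 = 8.5%
Maximum: 14%
Acceptable: Yes


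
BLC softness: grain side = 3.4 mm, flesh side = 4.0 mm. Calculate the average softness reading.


Average = (3.4 + 4.0) / 2
Average = 3.70 mm


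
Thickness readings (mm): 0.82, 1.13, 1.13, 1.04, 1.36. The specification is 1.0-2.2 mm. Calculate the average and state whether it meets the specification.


Sum = 5.48
Average = 5.48 / 5 = 1.10 mm
Specification range: 1.0 to 2.2 mm
Within spec: Yes


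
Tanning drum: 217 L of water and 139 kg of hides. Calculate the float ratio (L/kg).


Float ratio = water / hide weight
Ratio = 217 / 139 = 1.6


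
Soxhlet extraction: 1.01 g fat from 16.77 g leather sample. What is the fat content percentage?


Fat content = 1.01 / 16.77 x 100
Fat = 6.0%


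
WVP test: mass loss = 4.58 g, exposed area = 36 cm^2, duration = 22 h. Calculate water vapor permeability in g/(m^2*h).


57.83 g/(m^2*h)

WVP = mass_loss / (area x time) x 10000
WVP = 4.58 / (36 x 22) x 10000
WVP = 4.58 / 792 x 10000 = 57.83 g/(m^2*h)


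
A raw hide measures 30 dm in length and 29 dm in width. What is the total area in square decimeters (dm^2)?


Area = length x width
Area = 30 x 29 = 870 dm^2


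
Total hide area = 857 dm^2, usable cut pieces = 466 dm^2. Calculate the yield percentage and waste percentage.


Yield = 466 / 857 x 100 = 54.4%
Waste = 857 - 466 = 391 dm^2
Waste% = 100 - 54.4 = 45.6%


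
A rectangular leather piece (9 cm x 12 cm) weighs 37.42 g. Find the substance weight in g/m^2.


Area = 9 x 12 = 108 cm^2
SW = 37.42 / 108 x 10000 = 3464.8 g/m^2


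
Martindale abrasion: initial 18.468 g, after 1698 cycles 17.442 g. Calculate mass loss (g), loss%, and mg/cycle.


Mass loss = 1.026 g
Loss = 5.56%
Rate = 0.604 mg/cycle


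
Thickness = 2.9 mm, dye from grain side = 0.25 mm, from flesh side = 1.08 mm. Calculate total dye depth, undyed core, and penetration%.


Total dyed = 1.33 mm
Undyed core = 1.57 mm
Penetration = 45.9%


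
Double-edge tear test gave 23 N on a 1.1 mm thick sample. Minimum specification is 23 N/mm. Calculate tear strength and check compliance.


Tear strength = 23 / 1.1 = 20.9 N/mm
Required minimum = 23 N/mm
Compliant: No


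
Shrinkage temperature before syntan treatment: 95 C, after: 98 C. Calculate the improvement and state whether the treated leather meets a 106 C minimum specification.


Improvement = 98 - 95 = 3 C
Spec check: 98 C >= 106 C? No


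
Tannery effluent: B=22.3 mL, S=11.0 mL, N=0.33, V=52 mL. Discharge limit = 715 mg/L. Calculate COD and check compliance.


COD = 573.7 mg/L
Compliant: Yes

COD = (22.3 - 11.0) x 0.33 x 8000 / 52 = 573.7 mg/L
Limit: 715 mg/L
Compliant: Yes


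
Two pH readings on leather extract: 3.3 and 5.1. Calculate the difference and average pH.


Difference = 1.8
Average pH = 4.20

Difference = |3.3 - 5.1| = 1.8
Average = (3.3 + 5.1) / 2 = 4.20


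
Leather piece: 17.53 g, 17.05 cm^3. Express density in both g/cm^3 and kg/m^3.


1.028 g/cm^3
1028 kg/m^3

Density = 17.53 / 17.05 = 1.028 g/cm^3
Convert: 1.028 x 1000 = 1028 kg/m^3


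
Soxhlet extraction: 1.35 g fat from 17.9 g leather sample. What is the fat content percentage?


7.5%

Fat content = 1.35 / 17.9 x 100
Fat = 7.5%


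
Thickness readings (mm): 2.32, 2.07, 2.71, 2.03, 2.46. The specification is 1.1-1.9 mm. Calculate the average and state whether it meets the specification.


Average = 2.32 mm
Within specification: No

Sum = 11.59
Average = 11.59 / 5 = 2.32 mm
Specification range: 1.1 to 1.9 mm
Within spec: No


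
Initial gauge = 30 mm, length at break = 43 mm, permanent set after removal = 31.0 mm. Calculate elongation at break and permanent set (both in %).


Elongation at break = 43.3%
Permanent set = 3.3%

Elongation at break = (43 - 30) / 30 x 100 = 43.3%
Permanent set = (31.0 - 30) / 30 x 100 = 3.3%


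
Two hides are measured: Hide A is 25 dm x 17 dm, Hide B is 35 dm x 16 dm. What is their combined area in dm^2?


Hide A area = 25 x 17 = 425 dm^2
Hide B area = 35 x 16 = 560 dm^2
Total = 425 + 560 = 985 dm^2


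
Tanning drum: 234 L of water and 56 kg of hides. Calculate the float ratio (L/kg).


4.2

Float ratio = water / hide weight
Ratio = 234 / 56 = 4.2


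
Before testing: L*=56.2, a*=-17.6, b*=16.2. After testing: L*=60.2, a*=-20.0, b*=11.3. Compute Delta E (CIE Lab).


dL = 60.2 - 56.2 = 4.0
da = -20.0 - (-17.6) = -2.4
db = 11.3 - 16.2 = -4.9
dE = sqrt((4.0)^2 + (-2.4)^2 + (-4.9)^2) = 6.77


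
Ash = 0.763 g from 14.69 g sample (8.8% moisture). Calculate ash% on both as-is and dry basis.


As-is ash% = 0.763 / 14.69 x 100 = 5.19%
Dry mass = 14.69 x (100 - 8.8) / 100 = 13.39728 g
Dry-basis ash% = 0.763 / 13.39728 x 100 = 5.70%


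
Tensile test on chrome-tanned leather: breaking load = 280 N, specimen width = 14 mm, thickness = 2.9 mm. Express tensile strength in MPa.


Cross-section = 14 x 2.9 = 40.6 mm^2
TS = 280 / 40.6 = 6.90 MPa
(1 N/mm^2 = 1 MPa)


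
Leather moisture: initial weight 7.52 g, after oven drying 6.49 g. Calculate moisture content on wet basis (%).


13.7%


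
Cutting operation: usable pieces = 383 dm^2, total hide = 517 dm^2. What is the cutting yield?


Yield = usable / total x 100
Yield = 383 / 517 x 100 = 74.1%


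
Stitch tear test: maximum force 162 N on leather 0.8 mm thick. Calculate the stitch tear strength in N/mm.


202.5 N/mm

Stitch tear strength = force / thickness
STS = 162 / 0.8 = 202.5 N/mm


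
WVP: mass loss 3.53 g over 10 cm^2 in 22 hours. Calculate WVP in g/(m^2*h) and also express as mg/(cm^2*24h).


WVP = 3.53 / (10 x 22) x 10000 = 160.45 g/(m^2*h)
Mass loss in mg = 3.53 x 1000 = 3530 mg
Per cm^2 per 24h in mg: 3530 x 24 / (10 x 22) = 84720 / 220 = 385.09 mg/(cm^2*24h)


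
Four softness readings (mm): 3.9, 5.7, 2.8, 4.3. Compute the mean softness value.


Sum = 3.9 + 5.7 + 2.8 + 4.3
Mean = 16.7 / 4 = 4.18 mm


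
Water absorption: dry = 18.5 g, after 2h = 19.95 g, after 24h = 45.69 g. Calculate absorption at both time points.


WA (2h) = (19.95 - 18.5) / 18.5 x 100 = 7.8%
WA (24h) = (45.69 - 18.5) / 18.5 x 100 = 147.0%


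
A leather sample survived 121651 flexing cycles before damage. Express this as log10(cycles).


5.09

log10(121651) = 5.09


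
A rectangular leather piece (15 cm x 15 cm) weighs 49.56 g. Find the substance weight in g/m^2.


2202.7 g/m^2

Area = 15 x 15 = 225 cm^2
SW = 49.56 / 225 x 10000 = 2202.7 g/m^2


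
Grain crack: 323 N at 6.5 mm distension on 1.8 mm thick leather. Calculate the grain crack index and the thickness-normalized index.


Crack index = 323 / 6.5 = 49.7 N/mm
Normalized = 49.7 / 1.8 = 27.6 N/mm per mm


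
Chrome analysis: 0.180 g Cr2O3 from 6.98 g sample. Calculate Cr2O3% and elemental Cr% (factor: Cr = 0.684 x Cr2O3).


Cr2O3 = 2.58%
Cr = 1.76%


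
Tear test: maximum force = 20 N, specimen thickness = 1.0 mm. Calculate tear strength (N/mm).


20.0 N/mm


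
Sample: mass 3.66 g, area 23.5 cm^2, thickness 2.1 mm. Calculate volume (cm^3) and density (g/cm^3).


Thickness in cm = 2.1 / 10 = 0.21 cm
Volume = 23.5 x 0.21 = 4.935 cm^3
Density = 3.66 / 4.935 = 0.742 g/cm^3


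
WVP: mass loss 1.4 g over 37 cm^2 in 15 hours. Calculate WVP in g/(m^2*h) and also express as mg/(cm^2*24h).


WVP = 25.23 g/(m^2*h)
Daily rate = 60.54 mg/(cm^2*24h)


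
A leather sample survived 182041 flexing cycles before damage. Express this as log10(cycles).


5.26

log10(182041) = 5.26


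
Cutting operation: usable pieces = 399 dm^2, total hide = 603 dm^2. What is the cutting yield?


66.2%


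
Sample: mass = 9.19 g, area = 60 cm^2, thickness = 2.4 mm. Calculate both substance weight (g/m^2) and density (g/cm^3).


Substance weight = 1531.7 g/m^2
Density = 0.638 g/cm^3


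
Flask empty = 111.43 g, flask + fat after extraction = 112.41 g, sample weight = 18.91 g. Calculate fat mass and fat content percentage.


Fat mass = 112.41 - 111.43 = 0.98 g
Fat% = 0.98 / 18.91 x 100 = 5.2%


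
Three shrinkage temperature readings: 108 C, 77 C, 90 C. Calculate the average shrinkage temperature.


Average = (108 + 77 + 90) / 3
Average = 275 / 3 = 91.7 C


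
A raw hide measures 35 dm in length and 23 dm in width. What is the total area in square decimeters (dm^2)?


Area = length x width
Area = 35 x 23 = 805 dm^2


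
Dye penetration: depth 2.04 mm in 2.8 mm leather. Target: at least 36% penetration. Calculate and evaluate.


Penetration = 2.04 / 2.8 x 100 = 72.9%
Target: 36%
Meets target: Yes


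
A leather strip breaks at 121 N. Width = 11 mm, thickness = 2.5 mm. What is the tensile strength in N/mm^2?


4.40 N/mm^2

Cross-sectional area = 11 x 2.5 = 27.5 mm^2
Tensile strength = 121 / 27.5 = 4.40 N/mm^2


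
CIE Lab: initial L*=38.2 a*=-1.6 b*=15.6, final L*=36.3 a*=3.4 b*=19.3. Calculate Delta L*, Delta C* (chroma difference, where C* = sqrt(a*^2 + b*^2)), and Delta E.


Delta L* = -1.9
Delta C* = 3.92
Delta E = 6.50

Delta L* = 36.3 - 38.2 = -1.9
C1* = sqrt((-1.6)^2 + (15.6)^2) = 15.682
C2* = sqrt((3.4)^2 + (19.3)^2) = 19.597
Delta C* = 19.597 - 15.682 = 3.92
Delta E = sqrt((-1.9)^2 + (5.0)^2 + (3.7)^2) = 6.50


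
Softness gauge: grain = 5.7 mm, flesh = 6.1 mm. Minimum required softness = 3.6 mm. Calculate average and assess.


Average softness = 5.90 mm
Meets requirement: Yes

Average = (5.7 + 6.1) / 2 = 5.90 mm
Minimum = 3.6 mm
Meets requirement: Yes


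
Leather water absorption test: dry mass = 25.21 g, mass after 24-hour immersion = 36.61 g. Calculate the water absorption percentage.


45.2%


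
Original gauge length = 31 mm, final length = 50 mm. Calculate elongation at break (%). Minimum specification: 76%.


Elongation = 61.3%
Meets spec: No

Extension = 50 - 31 = 19 mm
Elongation = 19 / 31 x 100 = 61.3%
Minimum required: 76%
Meets specification: No


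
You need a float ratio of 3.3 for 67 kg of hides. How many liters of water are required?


Water = hide weight x target ratio
Water = 67 x 3.3 = 221.1 L


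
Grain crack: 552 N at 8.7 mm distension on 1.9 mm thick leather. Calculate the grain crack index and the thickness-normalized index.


Crack index = 552 / 8.7 = 63.4 N/mm
Normalized = 63.4 / 1.9 = 33.4 N/mm per mm


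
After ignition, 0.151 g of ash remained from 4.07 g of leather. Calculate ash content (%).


3.71%

Ash% = 0.151 / 4.07 x 100
Ash% = 3.71%


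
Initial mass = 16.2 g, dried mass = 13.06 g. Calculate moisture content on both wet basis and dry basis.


Moisture lost = 16.2 - 13.06 = 3.14 g
Wet basis MC = 3.14 / 16.2 x 100 = 19.4%
Dry basis MC = 3.14 / 13.06 x 100 = 24.0%


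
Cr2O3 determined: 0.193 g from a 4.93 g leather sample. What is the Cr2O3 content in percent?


Cr2O3% = 0.193 / 4.93 x 100
Cr2O3% = 3.91%


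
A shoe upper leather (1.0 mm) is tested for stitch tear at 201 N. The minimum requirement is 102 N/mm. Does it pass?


STS = 201 / 1.0 = 201.0 N/mm
Minimum required: 102 N/mm
Passes: Yes


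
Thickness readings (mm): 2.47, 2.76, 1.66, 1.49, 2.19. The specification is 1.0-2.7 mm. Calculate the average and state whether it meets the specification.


Sum = 10.57
Average = 10.57 / 5 = 2.11 mm
Specification range: 1.0 to 2.7 mm
Within spec: Yes


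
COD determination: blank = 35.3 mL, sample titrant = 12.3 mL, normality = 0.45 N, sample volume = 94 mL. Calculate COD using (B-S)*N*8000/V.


880.9 mg/L

COD = (35.3 - 12.3) x 0.45 x 8000 / 94
COD = 23.0 x 0.45 x 8000 / 94
COD = 880.9 mg/L


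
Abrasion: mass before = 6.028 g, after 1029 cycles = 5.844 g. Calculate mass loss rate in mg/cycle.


0.179 mg/cycle

Mass loss = 6.028 - 5.844 = 0.184 g
Rate = 0.184 / 1029 x 1000 = 0.179 mg/cycle


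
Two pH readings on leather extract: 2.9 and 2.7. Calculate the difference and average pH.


Difference = |2.9 - 2.7| = 0.2
Average = (2.9 + 2.7) / 2 = 2.80


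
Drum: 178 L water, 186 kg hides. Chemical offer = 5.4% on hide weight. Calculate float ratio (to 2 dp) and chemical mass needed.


Float ratio = 178 / 186 = 0.96
Chemical = 186 x 5.4 / 100 = 10.044 kg


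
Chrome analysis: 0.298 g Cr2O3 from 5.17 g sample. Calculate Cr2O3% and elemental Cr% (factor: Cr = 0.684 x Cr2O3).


Cr2O3% = 0.298 / 5.17 x 100 = 5.76%
Cr% = 5.76 x 0.684 = 3.94%


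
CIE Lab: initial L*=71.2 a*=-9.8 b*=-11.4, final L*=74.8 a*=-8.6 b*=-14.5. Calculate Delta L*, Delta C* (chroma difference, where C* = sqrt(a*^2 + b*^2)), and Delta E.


Delta L* = 74.8 - 71.2 = 3.6
C1* = sqrt((-9.8)^2 + (-11.4)^2) = 15.033
C2* = sqrt((-8.6)^2 + (-14.5)^2) = 16.859
Delta C* = 16.859 - 15.033 = 1.83
Delta E = sqrt((3.6)^2 + (1.2)^2 + (-3.1)^2) = 4.90


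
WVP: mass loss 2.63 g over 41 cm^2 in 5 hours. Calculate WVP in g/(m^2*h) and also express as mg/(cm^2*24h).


WVP = 2.63 / (41 x 5) x 10000 = 128.29 g/(m^2*h)
Mass loss in mg = 2.63 x 1000 = 2630 mg
Per cm^2 per 24h in mg: 2630 x 24 / (41 x 5) = 63120 / 205 = 307.90 mg/(cm^2*24h)


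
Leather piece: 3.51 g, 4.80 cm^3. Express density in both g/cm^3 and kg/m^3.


0.731 g/cm^3
731 kg/m^3


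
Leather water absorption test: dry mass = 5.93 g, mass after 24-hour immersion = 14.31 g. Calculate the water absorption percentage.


141.3%


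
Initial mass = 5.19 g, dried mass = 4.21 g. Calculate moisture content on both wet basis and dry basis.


Moisture lost = 5.19 - 4.21 = 0.98 g
Wet basis MC = 0.98 / 5.19 x 100 = 18.9%
Dry basis MC = 0.98 / 4.21 x 100 = 23.3%


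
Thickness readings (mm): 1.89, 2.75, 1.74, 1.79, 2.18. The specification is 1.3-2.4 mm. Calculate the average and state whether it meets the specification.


Average = 2.07 mm
Within specification: Yes


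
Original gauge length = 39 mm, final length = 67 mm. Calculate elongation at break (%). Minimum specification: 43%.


Elongation = 71.8%
Meets spec: Yes


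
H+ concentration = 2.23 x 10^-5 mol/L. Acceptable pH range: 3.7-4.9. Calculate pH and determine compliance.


pH = 4.65
Compliant: Yes


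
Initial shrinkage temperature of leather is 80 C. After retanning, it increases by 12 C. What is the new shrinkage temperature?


New Ts = 80 + 12 = 92 C


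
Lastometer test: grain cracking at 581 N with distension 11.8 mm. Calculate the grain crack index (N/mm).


Grain crack index = force / distension
Index = 581 / 11.8 = 49.2 N/mm


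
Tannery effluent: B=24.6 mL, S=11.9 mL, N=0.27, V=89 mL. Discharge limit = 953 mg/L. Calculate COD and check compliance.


COD = (24.6 - 11.9) x 0.27 x 8000 / 89 = 308.2 mg/L
Limit: 953 mg/L
Compliant: Yes


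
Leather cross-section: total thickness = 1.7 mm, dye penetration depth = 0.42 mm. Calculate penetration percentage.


Penetration% = 0.42 / 1.7 x 100
Penetration = 24.7%


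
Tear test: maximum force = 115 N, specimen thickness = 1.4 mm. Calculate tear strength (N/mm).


82.1 N/mm

Tear strength = force / thickness
Tear = 115 / 1.4 = 82.1 N/mm


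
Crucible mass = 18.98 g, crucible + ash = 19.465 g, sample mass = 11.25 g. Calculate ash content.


Ash mass = 0.485 g
Ash content = 4.31%

Ash mass = 19.465 - 18.98 = 0.485 g
Ash% = 0.485 / 11.25 x 100 = 4.31%


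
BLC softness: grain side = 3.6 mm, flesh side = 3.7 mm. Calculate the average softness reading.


3.65 mm


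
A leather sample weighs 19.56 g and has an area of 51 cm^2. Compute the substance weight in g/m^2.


3835.3 g/m^2

Substance weight = mass / area x 10000
SW = 19.56 / 51 x 10000
SW = 3835.3 g/m^2


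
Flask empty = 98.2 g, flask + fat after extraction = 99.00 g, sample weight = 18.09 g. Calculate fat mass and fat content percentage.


Fat mass = 0.80 g
Fat content = 4.4%


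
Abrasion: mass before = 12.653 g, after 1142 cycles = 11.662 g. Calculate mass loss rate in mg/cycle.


Mass loss = 12.653 - 11.662 = 0.991 g
Rate = 0.991 / 1142 x 1000 = 0.868 mg/cycle


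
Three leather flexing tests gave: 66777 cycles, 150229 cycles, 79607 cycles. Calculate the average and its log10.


Average = 98871 cycles
log10 = 5.00


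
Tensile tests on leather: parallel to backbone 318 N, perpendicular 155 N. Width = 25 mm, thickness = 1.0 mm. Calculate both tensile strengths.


Area = 25 x 1.0 = 25.0 mm^2
TS (parallel) = 318 / 25.0 = 12.72 N/mm^2
TS (perpendicular) = 155 / 25.0 = 6.20 N/mm^2


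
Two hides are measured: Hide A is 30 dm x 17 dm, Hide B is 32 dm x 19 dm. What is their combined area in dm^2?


1118 dm^2

Hide A area = 30 x 17 = 510 dm^2
Hide B area = 32 x 19 = 608 dm^2
Total = 510 + 608 = 1118 dm^2


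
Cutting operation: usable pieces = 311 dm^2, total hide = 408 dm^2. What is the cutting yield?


Yield = usable / total x 100
Yield = 311 / 408 x 100 = 76.2%


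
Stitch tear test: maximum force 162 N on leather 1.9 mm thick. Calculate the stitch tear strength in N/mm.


85.3 N/mm


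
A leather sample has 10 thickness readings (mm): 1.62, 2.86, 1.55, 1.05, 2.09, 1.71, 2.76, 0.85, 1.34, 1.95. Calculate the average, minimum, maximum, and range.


Average = 1.78 mm
Min = 0.85 mm
Max = 2.86 mm
Range = 2.01 mm

Sum = 17.78
Average = 17.78 / 10 = 1.78 mm
Minimum = 0.85 mm
Maximum = 2.86 mm
Range = 2.86 - 0.85 = 2.01 mm


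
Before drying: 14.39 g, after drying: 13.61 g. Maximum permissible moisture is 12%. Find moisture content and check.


Moisture content = 5.4%
Acceptable: Yes

MC = (14.39 - 13.61) / 14.39 x 100 = 5.4%
Maximum: 12%
Acceptable: Yes


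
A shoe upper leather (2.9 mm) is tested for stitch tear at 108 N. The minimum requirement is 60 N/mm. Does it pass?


STS = 108 / 2.9 = 37.2 N/mm
Minimum required: 60 N/mm
Passes: No


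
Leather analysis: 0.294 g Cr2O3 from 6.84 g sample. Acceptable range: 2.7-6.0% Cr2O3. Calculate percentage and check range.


Cr2O3% = 0.294 / 6.84 x 100 = 4.30%
Acceptable range: 2.7 to 6.0%
Within range: Yes


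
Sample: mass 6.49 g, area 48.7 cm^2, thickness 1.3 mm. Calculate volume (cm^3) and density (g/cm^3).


Volume = 6.331 cm^3
Density = 1.025 g/cm^3


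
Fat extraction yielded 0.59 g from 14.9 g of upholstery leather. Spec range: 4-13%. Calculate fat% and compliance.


Fat content = 4.0%
Compliant: Yes

Fat% = 0.59 / 14.9 x 100 = 4.0%
Spec range: 4-13%
Compliant: Yes


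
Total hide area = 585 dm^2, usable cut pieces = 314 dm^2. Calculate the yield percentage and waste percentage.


Yield = 314 / 585 x 100 = 53.7%
Waste = 585 - 314 = 271 dm^2
Waste% = 100 - 53.7 = 46.3%


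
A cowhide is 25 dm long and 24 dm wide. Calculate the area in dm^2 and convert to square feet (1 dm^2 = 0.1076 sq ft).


600 dm^2
64.56 sq ft

Area = 25 x 24 = 600 dm^2
Conversion: 600 x 0.1076 = 64.56 sq ft


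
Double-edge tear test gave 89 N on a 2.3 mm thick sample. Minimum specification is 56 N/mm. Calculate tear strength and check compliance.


Tear strength = 38.7 N/mm
Compliant: No

Tear strength = 89 / 2.3 = 38.7 N/mm
Required minimum = 56 N/mm
Compliant: No


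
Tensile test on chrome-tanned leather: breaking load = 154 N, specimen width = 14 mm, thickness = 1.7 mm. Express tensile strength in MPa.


Cross-section = 14 x 1.7 = 23.8 mm^2
TS = 154 / 23.8 = 6.47 MPa
(1 N/mm^2 = 1 MPa)


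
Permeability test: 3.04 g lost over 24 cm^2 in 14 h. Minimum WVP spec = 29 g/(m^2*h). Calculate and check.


WVP = 3.04 / (24 x 14) x 10000 = 90.48 g/(m^2*h)
Minimum: 29 g/(m^2*h)
Meets spec: Yes


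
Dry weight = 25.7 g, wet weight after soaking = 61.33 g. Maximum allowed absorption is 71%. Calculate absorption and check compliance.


WA = (61.33 - 25.7) / 25.7 x 100 = 138.6%
Maximum allowed: 71%
Compliant: No


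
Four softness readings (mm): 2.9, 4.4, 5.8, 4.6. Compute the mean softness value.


Sum = 2.9 + 4.4 + 5.8 + 4.6
Mean = 17.7 / 4 = 4.43 mm


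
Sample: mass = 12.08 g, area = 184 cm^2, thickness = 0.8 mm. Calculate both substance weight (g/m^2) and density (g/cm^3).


Substance weight = 656.5 g/m^2
Density = 0.821 g/cm^3


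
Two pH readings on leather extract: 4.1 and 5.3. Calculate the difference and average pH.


Difference = |4.1 - 5.3| = 1.2
Average = (4.1 + 5.3) / 2 = 4.70


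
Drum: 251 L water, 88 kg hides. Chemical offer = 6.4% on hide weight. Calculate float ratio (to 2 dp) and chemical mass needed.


Float ratio = 251 / 88 = 2.85
Chemical = 88 x 6.4 / 100 = 5.632 kg


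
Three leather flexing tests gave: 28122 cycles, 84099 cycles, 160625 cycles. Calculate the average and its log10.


Average = (28122 + 84099 + 160625) / 3 = 90949 cycles
log10(90949) = 4.96


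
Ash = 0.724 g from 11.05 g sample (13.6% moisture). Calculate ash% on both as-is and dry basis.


As-is ash% = 0.724 / 11.05 x 100 = 6.55%
Dry mass = 11.05 x (100 - 13.6) / 100 = 9.5472 g
Dry-basis ash% = 0.724 / 9.5472 x 100 = 7.58%


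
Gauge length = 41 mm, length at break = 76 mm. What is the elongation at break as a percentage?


Extension = 76 - 41 = 35 mm
Elongation = 35 / 41 x 100 = 85.4%


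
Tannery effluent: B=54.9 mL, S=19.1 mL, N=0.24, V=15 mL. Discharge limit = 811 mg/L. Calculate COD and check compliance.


COD = 4582.4 mg/L
Compliant: No


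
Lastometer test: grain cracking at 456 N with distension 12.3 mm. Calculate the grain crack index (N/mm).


Grain crack index = force / distension
Index = 456 / 12.3 = 37.1 N/mm


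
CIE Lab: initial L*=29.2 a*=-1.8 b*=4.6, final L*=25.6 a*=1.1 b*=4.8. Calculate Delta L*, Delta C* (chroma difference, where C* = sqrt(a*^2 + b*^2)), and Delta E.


Delta L* = 25.6 - 29.2 = -3.6
C1* = sqrt((-1.8)^2 + (4.6)^2) = 4.940
C2* = sqrt((1.1)^2 + (4.8)^2) = 4.924
Delta C* = 4.924 - 4.940 = -0.02
Delta E = sqrt((-3.6)^2 + (2.9)^2 + (0.2)^2) = 4.63


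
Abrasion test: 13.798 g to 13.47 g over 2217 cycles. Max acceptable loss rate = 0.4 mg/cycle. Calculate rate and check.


Loss = 13.798 - 13.47 = 0.328 g
Rate = 0.328 g / 2217 cycles x 1000 = 0.148 mg/cycle
Max = 0.4 mg/cycle
Passes: Yes


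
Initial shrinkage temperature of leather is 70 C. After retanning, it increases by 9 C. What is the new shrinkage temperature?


79 C


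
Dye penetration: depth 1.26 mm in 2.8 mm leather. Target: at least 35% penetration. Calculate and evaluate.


Penetration = 45.0%
Meets target: Yes


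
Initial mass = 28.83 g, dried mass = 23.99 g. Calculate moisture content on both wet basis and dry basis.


Moisture lost = 28.83 - 23.99 = 4.84 g
Wet basis MC = 4.84 / 28.83 x 100 = 16.8%
Dry basis MC = 4.84 / 23.99 x 100 = 20.2%


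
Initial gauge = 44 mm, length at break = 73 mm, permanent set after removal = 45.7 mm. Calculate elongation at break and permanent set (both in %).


Elongation at break = (73 - 44) / 44 x 100 = 65.9%
Permanent set = (45.7 - 44) / 44 x 100 = 3.9%


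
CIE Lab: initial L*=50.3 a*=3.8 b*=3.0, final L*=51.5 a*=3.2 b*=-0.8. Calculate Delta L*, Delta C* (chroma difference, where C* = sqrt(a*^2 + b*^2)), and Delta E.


Delta L* = 51.5 - 50.3 = 1.2
C1* = sqrt((3.8)^2 + (3.0)^2) = 4.841
C2* = sqrt((3.2)^2 + (-0.8)^2) = 3.298
Delta C* = 3.298 - 4.841 = -1.54
Delta E = sqrt((1.2)^2 + (-0.6)^2 + (-3.8)^2) = 4.03


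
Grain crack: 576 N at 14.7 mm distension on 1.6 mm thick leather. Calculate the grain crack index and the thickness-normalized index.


Crack index = 576 / 14.7 = 39.2 N/mm
Normalized = 39.2 / 1.6 = 24.5 N/mm per mm


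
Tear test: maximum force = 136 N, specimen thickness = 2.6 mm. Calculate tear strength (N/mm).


52.3 N/mm

Tear strength = force / thickness
Tear = 136 / 2.6 = 52.3 N/mm


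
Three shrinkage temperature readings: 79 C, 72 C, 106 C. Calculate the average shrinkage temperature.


85.7 C


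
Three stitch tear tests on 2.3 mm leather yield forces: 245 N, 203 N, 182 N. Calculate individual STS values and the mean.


STS1 = 245 / 2.3 = 106.5 N/mm
STS2 = 203 / 2.3 = 88.3 N/mm
STS3 = 182 / 2.3 = 79.1 N/mm
Mean = (106.5 + 88.3 + 79.1) / 3 = 91.3 N/mm


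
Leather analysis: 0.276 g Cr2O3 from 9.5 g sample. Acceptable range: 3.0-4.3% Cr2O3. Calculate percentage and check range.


Cr2O3 = 2.91%
Within range: No

Cr2O3% = 0.276 / 9.5 x 100 = 2.91%
Acceptable range: 3.0 to 4.3%
Within range: No


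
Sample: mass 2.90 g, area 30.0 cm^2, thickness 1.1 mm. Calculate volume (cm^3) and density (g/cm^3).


Thickness in cm = 1.1 / 10 = 0.11 cm
Volume = 30.0 x 0.11 = 3.300 cm^3
Density = 2.90 / 3.300 = 0.879 g/cm^3


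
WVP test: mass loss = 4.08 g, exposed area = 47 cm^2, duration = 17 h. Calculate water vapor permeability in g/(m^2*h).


51.06 g/(m^2*h)


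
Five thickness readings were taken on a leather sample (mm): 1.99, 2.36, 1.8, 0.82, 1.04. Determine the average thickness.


Sum = 1.99 + 2.36 + 1.8 + 0.82 + 1.04 = 8.01
Average = 8.01 / 5 = 1.60 mm


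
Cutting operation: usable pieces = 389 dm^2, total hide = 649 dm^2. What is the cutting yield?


59.9%

Yield = usable / total x 100
Yield = 389 / 649 x 100 = 59.9%


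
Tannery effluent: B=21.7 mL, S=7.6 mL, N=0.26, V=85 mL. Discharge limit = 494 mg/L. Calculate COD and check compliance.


COD = 345.0 mg/L
Compliant: Yes

COD = (21.7 - 7.6) x 0.26 x 8000 / 85 = 345.0 mg/L
Limit: 494 mg/L
Compliant: Yes


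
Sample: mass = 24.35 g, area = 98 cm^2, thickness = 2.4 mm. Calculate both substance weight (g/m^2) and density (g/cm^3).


SW = 24.35 / 98 x 10000 = 2484.7 g/m^2
Volume = 98 x 2.4 / 10 = 23.52 cm^3
Density = 24.35 / 23.52 = 1.035 g/cm^3


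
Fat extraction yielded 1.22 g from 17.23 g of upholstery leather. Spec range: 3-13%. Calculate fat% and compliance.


Fat content = 7.1%
Compliant: Yes

Fat% = 1.22 / 17.23 x 100 = 7.1%
Spec range: 3-13%
Compliant: Yes


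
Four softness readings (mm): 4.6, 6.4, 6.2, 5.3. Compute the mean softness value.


Sum = 4.6 + 6.4 + 6.2 + 5.3
Mean = 22.5 / 4 = 5.63 mm


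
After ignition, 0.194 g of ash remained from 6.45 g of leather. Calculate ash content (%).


Ash% = 0.194 / 6.45 x 100
Ash% = 3.01%


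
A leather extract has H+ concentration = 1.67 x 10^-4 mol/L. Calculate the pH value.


pH = 3.78
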